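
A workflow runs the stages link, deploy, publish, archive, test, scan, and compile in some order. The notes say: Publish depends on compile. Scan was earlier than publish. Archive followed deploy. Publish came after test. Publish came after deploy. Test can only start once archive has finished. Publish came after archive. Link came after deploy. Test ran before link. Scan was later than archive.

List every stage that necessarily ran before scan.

archive, deploy

Directly stated before scan: archive.
Deploy reaches scan via deploy → archive → scan.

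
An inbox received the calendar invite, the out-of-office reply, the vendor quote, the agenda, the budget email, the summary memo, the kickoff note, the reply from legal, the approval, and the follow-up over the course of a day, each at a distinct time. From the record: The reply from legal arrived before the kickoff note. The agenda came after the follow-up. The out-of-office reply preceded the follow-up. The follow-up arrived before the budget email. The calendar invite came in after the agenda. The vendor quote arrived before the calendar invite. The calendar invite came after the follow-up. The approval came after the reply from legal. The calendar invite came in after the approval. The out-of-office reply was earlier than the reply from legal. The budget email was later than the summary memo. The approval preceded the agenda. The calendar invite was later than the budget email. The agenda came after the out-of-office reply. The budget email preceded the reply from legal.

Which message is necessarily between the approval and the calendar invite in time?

the agenda

Tracing the constraints gives the approval → the agenda → the calendar invite, so the agenda sits after the approval and before the calendar invite.
No other message is forced both after the approval and before the calendar invite.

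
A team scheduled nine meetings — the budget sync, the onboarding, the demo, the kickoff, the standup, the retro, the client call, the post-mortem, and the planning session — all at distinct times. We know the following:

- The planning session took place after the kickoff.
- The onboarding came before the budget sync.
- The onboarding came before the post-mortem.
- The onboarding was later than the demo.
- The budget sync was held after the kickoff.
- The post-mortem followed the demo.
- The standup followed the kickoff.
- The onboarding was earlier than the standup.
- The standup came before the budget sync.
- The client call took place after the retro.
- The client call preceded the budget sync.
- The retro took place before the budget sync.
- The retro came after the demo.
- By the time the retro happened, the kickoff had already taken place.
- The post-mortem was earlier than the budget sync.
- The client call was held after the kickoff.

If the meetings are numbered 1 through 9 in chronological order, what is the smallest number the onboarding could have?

The demo must come before the onboarding — 1 forced predecessor.
Nothing else is forced ahead of the onboarding, so its earliest slot is position 1 + 1 = 2.

2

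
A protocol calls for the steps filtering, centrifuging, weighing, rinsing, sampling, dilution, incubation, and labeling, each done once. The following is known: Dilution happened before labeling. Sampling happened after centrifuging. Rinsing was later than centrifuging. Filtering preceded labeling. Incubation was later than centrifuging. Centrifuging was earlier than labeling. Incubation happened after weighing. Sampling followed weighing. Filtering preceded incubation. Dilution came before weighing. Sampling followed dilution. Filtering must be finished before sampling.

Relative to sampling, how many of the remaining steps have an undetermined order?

Forced before sampling: centrifuging, dilution, filtering, and weighing.
That leaves incubation, labeling, and rinsing with no forced order relative to sampling — 3.

3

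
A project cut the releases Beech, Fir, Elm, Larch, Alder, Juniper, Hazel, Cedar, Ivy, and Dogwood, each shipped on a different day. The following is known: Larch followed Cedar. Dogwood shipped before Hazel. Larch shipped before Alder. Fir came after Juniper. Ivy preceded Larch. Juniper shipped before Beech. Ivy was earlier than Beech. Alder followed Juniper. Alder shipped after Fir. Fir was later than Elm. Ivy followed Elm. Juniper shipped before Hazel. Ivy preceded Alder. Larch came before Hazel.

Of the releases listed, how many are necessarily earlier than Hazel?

Directly stated before Hazel: Dogwood, Juniper, and Larch.
Cedar reaches Hazel via Cedar → Larch → Hazel.
Elm reaches Hazel via Elm → Ivy → Larch → Hazel.
Ivy reaches Hazel via Ivy → Larch → Hazel.
That's Cedar, Dogwood, Elm, Ivy, Juniper, and Larch — 6 in all.

6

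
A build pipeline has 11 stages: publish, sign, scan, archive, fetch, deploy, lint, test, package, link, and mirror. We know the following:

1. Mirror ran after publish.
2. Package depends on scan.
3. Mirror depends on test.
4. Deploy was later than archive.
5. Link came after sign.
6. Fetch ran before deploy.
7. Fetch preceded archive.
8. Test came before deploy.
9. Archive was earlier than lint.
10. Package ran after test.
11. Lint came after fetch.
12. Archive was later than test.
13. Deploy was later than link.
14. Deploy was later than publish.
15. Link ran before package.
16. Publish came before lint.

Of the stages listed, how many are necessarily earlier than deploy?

Directly stated before deploy: archive, fetch, link, publish, and test.
Sign reaches deploy via sign → link → deploy.
No chain forces package (or any of the others) ahead of deploy.
That's archive, fetch, link, publish, sign, and test — 6 in all.

6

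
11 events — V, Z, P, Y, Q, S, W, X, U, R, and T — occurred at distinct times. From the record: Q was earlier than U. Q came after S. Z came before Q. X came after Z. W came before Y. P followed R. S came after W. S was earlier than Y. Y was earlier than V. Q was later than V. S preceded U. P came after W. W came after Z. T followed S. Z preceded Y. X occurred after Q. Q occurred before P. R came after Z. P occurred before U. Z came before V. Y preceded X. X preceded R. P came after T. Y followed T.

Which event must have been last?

U

Every other event has a chain of constraints placing it before U, so U is last.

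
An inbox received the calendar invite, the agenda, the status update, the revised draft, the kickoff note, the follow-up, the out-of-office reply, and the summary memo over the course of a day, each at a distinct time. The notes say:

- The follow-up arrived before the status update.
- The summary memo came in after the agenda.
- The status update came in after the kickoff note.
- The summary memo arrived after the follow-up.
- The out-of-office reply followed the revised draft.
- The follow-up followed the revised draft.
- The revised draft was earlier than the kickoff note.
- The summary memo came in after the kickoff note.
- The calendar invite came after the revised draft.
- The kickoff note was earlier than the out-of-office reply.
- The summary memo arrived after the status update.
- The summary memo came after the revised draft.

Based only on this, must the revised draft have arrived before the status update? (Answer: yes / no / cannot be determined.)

Chain the constraints: the revised draft → the follow-up → the status update. Each link is directly stated, so the revised draft comes before the status update.

yes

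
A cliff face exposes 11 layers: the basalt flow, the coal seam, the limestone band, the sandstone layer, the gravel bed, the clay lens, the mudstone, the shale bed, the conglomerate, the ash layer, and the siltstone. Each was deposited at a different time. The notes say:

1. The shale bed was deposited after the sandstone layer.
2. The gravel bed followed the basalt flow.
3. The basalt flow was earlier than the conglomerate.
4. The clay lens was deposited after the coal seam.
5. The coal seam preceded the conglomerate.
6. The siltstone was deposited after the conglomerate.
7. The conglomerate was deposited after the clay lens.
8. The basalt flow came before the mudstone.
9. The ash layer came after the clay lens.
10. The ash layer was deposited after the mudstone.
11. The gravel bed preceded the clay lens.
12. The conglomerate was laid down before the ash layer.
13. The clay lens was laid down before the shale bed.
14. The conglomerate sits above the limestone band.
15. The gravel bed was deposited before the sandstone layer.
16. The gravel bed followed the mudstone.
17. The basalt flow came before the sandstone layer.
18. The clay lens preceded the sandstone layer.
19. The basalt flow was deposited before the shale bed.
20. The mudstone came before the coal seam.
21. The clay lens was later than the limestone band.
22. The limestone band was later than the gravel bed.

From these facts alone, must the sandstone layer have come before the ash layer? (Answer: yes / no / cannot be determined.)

No chain of stated constraints runs from the sandstone layer to the ash layer, and none runs from the ash layer to the sandstone layer either.
So the relative order of the sandstone layer and the ash layer is not fixed by the given facts.

cannot be determined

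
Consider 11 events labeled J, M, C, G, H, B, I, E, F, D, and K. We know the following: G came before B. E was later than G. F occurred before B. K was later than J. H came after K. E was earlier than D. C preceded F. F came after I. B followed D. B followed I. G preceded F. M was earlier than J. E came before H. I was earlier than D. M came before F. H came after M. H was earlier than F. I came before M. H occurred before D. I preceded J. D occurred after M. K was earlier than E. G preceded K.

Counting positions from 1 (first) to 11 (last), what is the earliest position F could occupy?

9

C, E, G, H, I, J, K, and M must all come before F — 8 forced predecessors.
Nothing else is forced ahead of F, so its earliest slot is position 8 + 1 = 9.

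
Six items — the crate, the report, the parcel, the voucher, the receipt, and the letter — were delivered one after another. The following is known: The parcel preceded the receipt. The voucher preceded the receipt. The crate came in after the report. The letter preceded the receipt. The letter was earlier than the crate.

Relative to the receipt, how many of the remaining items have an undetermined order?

Forced before the receipt: the letter, the parcel, and the voucher.
That leaves the crate and the report with no forced order relative to the receipt — 2.

2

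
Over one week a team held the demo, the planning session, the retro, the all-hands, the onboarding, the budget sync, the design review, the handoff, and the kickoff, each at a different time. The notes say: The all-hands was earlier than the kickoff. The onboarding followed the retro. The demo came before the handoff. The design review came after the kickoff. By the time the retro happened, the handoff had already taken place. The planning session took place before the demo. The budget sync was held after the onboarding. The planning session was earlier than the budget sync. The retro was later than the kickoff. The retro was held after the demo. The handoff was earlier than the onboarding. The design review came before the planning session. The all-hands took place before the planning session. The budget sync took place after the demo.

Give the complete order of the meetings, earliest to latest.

The constraints fix every adjacent pair, so only one ordering works:
the all-hands → the kickoff → the design review → the planning session → the demo → the handoff → the retro → the onboarding → the budget sync.

the all-hands, the kickoff, the design review, the planning session, the demo, the handoff, the retro, the onboarding, the budget sync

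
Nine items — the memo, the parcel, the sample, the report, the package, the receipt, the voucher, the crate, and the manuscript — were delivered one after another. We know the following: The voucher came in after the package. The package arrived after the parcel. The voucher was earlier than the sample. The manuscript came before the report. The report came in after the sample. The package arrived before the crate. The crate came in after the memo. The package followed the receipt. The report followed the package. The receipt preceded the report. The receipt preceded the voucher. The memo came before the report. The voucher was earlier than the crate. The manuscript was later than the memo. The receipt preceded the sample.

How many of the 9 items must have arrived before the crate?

Directly stated before the crate: the memo, the package, and the voucher.
The parcel reaches the crate via the parcel → the package → the crate.
The receipt reaches the crate via the receipt → the package → the crate.
No chain forces the manuscript (or any of the others) ahead of the crate.
That's the memo, the package, the parcel, the receipt, and the voucher — 5 in all.

5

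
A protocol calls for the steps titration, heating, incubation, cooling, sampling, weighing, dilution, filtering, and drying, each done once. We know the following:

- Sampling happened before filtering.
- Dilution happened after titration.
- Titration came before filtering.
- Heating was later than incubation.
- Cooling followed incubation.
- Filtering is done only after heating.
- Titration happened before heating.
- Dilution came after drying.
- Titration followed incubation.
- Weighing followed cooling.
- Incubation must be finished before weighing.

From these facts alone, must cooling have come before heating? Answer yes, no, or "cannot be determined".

No chain of stated constraints runs from cooling to heating, and none runs from heating to cooling either.
So the relative order of cooling and heating is not fixed by the given facts.

cannot be determined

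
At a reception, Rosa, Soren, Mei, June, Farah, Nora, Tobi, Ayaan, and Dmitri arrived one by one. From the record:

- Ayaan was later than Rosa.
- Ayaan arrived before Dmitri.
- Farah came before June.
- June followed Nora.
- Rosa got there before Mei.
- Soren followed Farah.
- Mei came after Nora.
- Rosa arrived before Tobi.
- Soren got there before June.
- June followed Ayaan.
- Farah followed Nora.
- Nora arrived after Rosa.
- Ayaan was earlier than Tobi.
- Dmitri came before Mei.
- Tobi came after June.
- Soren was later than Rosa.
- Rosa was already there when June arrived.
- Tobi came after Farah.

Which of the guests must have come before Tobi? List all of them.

Directly stated before Tobi: Ayaan, Farah, June, and Rosa.
Nora reaches Tobi via Nora → Farah → Tobi.
Soren reaches Tobi via Soren → June → Tobi.
No chain forces Mei (or any of the others) ahead of Tobi.

Ayaan, Farah, June, Nora, Rosa, Soren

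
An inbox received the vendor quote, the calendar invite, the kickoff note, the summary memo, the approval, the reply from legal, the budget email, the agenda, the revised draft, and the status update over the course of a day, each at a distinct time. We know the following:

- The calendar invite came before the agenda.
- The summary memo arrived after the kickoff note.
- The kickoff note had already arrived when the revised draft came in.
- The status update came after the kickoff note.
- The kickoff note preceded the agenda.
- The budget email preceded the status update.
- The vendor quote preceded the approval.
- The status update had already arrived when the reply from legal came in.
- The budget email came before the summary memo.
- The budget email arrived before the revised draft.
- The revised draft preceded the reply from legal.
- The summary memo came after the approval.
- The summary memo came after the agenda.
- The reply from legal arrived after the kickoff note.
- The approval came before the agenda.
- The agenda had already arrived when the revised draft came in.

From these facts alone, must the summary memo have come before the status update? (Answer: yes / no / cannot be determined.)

cannot be determined

No chain of stated constraints runs from the summary memo to the status update, and none runs from the status update to the summary memo either.
So the relative order of the summary memo and the status update is not fixed by the given facts.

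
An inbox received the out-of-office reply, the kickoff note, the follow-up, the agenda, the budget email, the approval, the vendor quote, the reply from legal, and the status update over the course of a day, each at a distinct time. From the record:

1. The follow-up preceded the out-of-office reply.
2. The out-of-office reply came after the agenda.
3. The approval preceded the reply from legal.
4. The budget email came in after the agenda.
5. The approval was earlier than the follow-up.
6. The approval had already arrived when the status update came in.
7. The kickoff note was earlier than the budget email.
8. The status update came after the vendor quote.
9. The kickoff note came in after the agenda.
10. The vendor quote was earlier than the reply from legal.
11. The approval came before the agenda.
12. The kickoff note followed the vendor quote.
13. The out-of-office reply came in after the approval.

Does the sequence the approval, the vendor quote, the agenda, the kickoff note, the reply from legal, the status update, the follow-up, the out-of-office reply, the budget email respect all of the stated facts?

yes

Check each stated constraint against the proposed order — e.g. the approval is ahead of the follow-up; the approval is ahead of the out-of-office reply. Every pair is in the required order; nothing is violated.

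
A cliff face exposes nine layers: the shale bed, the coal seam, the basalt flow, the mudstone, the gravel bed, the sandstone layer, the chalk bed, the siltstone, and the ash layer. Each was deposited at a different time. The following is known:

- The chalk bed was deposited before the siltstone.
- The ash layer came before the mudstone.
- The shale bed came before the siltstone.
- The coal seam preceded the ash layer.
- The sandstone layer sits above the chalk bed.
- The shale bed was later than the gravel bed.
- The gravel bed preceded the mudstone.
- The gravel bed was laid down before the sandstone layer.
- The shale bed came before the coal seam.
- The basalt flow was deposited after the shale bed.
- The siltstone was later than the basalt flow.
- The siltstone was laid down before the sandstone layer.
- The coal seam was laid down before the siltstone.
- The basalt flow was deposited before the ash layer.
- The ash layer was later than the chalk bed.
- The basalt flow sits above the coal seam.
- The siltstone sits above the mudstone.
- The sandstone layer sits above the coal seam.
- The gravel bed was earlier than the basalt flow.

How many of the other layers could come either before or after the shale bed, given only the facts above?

1

Forced before the shale bed: the gravel bed; forced after the shale bed: the ash layer, the basalt flow, the coal seam, the mudstone, the sandstone layer, and the siltstone.
That leaves the chalk bed with no forced order relative to the shale bed — 1.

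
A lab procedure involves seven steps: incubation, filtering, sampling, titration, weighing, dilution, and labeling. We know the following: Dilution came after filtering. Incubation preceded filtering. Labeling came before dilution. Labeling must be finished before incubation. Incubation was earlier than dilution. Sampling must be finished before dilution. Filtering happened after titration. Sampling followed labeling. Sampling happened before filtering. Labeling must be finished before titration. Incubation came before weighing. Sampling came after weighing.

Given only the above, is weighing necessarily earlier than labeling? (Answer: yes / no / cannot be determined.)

no

Tracing the constraints gives labeling → incubation → weighing, so labeling must come before weighing.
That means weighing cannot be before labeling.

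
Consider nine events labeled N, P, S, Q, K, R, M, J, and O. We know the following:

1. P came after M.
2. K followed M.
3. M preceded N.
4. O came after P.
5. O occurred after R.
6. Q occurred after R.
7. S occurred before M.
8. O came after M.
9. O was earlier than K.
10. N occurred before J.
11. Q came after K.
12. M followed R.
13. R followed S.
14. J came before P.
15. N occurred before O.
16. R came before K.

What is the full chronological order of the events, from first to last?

S, R, M, N, J, P, O, K, Q

The constraints fix every adjacent pair, so only one ordering works:
S → R → M → N → J → P → O → K → Q.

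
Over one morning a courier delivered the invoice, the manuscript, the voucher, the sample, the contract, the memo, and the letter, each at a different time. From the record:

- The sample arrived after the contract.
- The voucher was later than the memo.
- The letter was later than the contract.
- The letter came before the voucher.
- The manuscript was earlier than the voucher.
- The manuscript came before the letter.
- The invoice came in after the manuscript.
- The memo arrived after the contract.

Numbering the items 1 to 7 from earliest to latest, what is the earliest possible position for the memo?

2

The contract must come before the memo — 1 forced predecessor.
Nothing else is forced ahead of the memo, so its earliest slot is position 1 + 1 = 2.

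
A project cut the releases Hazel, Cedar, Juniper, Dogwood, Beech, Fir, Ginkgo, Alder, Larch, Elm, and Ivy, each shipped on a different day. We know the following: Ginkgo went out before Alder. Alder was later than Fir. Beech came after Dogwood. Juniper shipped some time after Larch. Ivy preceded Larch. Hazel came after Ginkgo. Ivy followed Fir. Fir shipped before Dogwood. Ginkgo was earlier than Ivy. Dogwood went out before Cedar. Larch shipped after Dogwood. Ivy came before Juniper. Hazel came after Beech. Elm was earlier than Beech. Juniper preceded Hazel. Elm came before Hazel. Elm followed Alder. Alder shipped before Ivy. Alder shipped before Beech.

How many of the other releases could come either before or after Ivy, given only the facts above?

4

Forced before Ivy: Alder, Fir, and Ginkgo; forced after Ivy: Hazel, Juniper, and Larch.
That leaves Beech, Cedar, Dogwood, and Elm with no forced order relative to Ivy — 4.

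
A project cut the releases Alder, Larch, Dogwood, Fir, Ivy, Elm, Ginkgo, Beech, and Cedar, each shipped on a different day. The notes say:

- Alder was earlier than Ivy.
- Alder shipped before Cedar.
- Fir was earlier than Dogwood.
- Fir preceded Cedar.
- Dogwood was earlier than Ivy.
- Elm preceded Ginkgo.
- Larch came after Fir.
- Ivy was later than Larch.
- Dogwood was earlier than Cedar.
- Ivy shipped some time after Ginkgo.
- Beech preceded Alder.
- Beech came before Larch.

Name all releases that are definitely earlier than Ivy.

Directly stated before Ivy: Alder, Dogwood, Ginkgo, and Larch.
Beech reaches Ivy via Beech → Larch → Ivy.
Elm reaches Ivy via Elm → Ginkgo → Ivy.
Fir reaches Ivy via Fir → Dogwood → Ivy.

Alder, Beech, Dogwood, Elm, Fir, Ginkgo, Larch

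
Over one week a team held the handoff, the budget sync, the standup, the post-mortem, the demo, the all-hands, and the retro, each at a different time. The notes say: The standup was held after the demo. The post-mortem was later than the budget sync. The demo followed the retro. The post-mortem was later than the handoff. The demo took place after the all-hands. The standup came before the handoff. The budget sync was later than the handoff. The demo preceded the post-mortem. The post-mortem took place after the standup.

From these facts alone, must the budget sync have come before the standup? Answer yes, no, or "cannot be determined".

Tracing the constraints gives the standup → the handoff → the budget sync, so the standup must come before the budget sync.
That means the budget sync cannot be before the standup.

no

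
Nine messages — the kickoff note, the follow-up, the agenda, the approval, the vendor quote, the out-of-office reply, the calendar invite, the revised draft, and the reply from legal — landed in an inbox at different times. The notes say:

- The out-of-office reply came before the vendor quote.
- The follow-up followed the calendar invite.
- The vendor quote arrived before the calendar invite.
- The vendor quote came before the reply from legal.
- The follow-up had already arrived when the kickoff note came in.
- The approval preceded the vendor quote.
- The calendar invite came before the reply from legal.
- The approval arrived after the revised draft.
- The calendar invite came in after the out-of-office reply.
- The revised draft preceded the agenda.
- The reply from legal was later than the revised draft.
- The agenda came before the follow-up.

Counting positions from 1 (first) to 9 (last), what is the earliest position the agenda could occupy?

The revised draft must come before the agenda — 1 forced predecessor.
Nothing else is forced ahead of the agenda, so its earliest slot is position 1 + 1 = 2.

2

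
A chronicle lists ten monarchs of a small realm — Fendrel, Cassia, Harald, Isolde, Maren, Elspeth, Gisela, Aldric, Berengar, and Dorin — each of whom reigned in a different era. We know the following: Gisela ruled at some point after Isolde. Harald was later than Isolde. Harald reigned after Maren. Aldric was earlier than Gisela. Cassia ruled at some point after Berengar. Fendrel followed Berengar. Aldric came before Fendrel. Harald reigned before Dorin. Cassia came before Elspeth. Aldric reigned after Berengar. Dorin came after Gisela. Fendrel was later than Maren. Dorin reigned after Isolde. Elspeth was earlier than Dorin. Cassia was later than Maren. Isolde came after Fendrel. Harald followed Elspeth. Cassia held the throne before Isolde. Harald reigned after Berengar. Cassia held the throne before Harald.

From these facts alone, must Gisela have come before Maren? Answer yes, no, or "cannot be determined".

Tracing the constraints gives Maren → Fendrel → Isolde → Gisela, so Maren must come before Gisela.
That means Gisela cannot be before Maren.

no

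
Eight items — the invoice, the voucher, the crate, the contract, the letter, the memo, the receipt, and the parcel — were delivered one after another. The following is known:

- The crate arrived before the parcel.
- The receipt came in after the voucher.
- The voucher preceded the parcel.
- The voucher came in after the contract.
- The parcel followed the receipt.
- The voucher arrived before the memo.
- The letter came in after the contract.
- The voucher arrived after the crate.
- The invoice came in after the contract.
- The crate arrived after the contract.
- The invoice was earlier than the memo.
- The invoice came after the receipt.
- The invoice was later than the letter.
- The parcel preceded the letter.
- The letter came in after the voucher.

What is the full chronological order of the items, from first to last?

the contract, the crate, the voucher, the receipt, the parcel, the letter, the invoice, the memo

The constraints fix every adjacent pair, so only one ordering works:
the contract → the crate → the voucher → the receipt → the parcel → the letter → the invoice → the memo.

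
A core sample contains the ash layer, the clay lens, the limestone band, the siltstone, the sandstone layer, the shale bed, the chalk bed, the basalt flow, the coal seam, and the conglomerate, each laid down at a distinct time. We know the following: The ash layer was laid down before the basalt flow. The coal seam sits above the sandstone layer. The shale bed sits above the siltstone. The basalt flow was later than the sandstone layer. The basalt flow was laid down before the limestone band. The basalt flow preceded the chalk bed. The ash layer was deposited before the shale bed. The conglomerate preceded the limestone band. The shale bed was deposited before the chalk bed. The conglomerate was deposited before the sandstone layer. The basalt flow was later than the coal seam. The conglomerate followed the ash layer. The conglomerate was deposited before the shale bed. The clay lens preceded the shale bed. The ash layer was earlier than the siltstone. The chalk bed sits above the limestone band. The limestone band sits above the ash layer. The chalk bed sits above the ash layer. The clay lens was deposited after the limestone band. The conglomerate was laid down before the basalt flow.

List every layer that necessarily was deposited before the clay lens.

Directly stated before the clay lens: the limestone band.
The ash layer reaches the clay lens via the ash layer → the limestone band → the clay lens.
The basalt flow reaches the clay lens via the basalt flow → the limestone band → the clay lens.
The coal seam reaches the clay lens via the coal seam → the basalt flow → the limestone band → the clay lens.
Likewise the conglomerate and the sandstone layer each reach the clay lens by chaining the stated constraints.
No chain forces the chalk bed (or any of the others) ahead of the clay lens.

the ash layer, the basalt flow, the coal seam, the conglomerate, the limestone band, the sandstone layer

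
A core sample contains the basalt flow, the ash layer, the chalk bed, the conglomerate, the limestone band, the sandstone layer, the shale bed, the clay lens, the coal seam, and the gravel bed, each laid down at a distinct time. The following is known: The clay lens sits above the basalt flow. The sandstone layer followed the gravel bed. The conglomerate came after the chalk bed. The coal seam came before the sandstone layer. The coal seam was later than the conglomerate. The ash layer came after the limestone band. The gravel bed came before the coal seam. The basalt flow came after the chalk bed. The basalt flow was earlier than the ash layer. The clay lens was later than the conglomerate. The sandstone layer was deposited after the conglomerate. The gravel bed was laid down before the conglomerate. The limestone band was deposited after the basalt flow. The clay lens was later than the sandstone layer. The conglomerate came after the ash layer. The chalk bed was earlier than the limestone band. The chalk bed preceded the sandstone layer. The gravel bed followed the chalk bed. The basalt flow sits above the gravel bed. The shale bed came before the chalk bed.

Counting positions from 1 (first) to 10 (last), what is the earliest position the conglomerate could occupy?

The ash layer, the basalt flow, the chalk bed, the gravel bed, the limestone band, and the shale bed must all come before the conglomerate — 6 forced predecessors.
Nothing else is forced ahead of the conglomerate, so its earliest slot is position 6 + 1 = 7.

7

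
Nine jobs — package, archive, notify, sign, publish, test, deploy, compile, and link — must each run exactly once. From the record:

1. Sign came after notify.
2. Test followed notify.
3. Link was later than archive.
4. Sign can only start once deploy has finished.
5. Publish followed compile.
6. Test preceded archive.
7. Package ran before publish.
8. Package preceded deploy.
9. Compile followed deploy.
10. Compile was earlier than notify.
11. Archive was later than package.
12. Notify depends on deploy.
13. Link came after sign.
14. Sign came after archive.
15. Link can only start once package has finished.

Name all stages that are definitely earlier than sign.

archive, compile, deploy, notify, package, test

Directly stated before sign: archive, deploy, and notify.
Compile reaches sign via compile → notify → sign.
Package reaches sign via package → deploy → sign.
Test reaches sign via test → archive → sign.
No chain forces publish (or any of the others) ahead of sign.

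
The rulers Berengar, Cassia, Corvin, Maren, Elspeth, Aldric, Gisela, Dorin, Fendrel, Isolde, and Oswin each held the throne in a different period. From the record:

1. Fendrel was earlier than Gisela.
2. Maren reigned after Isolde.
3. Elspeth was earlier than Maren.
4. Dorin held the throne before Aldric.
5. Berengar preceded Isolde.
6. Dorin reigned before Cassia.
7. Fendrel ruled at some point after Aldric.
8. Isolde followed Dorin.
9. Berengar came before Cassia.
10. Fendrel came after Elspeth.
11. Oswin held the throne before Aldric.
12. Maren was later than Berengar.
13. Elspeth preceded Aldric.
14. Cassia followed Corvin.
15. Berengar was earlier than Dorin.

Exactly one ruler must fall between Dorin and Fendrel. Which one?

Aldric

Tracing the constraints gives Dorin → Aldric → Fendrel, so Aldric sits after Dorin and before Fendrel.
No other ruler is forced both after Dorin and before Fendrel.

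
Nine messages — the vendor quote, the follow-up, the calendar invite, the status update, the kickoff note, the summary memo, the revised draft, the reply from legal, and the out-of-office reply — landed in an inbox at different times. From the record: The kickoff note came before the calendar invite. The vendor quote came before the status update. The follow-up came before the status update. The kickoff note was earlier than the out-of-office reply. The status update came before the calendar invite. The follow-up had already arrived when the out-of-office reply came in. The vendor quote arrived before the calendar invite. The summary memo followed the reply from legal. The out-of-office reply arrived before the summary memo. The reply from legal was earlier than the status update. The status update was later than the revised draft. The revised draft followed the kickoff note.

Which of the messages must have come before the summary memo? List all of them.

Directly stated before the summary memo: the out-of-office reply and the reply from legal.
The follow-up reaches the summary memo via the follow-up → the out-of-office reply → the summary memo.
The kickoff note reaches the summary memo via the kickoff note → the out-of-office reply → the summary memo.
No chain forces the vendor quote (or any of the others) ahead of the summary memo.

the follow-up, the kickoff note, the out-of-office reply, the reply from legal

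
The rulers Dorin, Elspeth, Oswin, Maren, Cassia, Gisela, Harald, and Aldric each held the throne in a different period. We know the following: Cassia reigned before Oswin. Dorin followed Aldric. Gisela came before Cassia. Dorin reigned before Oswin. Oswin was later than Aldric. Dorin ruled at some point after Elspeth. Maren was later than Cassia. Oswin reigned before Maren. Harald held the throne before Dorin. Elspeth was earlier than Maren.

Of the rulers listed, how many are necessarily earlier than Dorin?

Directly stated before Dorin: Aldric, Elspeth, and Harald.
That's Aldric, Elspeth, and Harald — 3 in all.

3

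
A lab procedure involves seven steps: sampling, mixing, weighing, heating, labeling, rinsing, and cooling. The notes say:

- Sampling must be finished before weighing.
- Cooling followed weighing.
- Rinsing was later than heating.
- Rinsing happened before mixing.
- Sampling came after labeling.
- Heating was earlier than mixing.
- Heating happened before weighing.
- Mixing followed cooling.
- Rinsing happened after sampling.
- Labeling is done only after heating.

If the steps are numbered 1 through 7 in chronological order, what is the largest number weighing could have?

5

Weighing must come before cooling and mixing — 2 steps forced after it.
Everything else can be placed before weighing in some valid order, so weighing can sit as late as position 7 − 2 = 5.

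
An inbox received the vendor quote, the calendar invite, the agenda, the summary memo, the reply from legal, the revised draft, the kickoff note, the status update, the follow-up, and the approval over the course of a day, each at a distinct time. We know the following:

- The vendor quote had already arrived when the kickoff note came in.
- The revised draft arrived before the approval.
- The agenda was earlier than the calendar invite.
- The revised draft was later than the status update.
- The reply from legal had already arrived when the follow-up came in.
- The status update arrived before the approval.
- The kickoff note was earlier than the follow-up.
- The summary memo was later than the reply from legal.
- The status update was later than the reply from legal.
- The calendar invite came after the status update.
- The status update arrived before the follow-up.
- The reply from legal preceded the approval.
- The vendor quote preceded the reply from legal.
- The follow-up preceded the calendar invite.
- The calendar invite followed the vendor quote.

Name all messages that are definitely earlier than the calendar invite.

Directly stated before the calendar invite: the agenda, the follow-up, the status update, and the vendor quote.
The kickoff note reaches the calendar invite via the kickoff note → the follow-up → the calendar invite.
The reply from legal reaches the calendar invite via the reply from legal → the status update → the calendar invite.

the agenda, the follow-up, the kickoff note, the reply from legal, the status update, the vendor quote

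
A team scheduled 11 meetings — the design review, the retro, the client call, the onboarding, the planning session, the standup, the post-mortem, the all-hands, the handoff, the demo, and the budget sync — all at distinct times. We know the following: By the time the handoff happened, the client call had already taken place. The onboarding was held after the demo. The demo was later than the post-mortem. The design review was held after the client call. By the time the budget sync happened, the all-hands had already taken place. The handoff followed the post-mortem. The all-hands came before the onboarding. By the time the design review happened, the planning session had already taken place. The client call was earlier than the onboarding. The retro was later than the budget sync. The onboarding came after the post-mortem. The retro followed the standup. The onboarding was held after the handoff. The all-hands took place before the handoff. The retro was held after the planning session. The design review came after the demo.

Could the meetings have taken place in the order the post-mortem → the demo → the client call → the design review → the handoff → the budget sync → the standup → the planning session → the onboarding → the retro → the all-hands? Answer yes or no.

no

The constraints require the planning session before the design review, but in the proposed sequence the design review appears ahead of the planning session. That one violation is enough.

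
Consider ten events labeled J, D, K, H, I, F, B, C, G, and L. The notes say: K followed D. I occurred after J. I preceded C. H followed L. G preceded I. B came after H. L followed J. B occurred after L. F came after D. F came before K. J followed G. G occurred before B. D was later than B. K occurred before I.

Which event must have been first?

G

G has a chain of constraints placing it before every other event, so G must be first.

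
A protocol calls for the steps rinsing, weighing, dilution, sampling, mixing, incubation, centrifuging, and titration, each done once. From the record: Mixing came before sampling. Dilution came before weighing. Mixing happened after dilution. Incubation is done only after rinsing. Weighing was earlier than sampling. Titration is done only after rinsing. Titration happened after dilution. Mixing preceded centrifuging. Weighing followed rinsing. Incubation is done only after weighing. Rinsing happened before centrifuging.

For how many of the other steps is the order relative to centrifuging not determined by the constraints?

4

Forced before centrifuging: dilution, mixing, and rinsing.
That leaves incubation, sampling, titration, and weighing with no forced order relative to centrifuging — 4.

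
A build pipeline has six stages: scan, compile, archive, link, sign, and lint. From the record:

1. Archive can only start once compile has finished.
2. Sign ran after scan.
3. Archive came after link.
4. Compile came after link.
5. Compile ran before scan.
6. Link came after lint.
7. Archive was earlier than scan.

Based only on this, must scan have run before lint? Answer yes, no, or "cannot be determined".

no

Tracing the constraints gives lint → link → compile → scan, so lint must come before scan.
That means scan cannot be before lint.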